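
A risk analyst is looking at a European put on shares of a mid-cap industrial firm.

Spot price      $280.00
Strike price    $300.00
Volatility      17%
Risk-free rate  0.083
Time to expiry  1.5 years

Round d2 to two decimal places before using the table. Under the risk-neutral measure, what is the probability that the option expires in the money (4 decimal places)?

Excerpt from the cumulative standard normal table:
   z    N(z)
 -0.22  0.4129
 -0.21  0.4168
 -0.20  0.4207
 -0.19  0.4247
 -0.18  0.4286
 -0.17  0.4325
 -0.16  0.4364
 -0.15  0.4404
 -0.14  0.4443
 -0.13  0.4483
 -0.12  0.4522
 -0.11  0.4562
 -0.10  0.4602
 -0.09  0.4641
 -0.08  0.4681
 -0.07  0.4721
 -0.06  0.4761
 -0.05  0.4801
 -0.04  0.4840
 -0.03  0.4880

T = 1.5;  σ√T = 0.2082
d₁ = [ln(280/300) + (0.083 + ½·0.17²)·1.5] / (σ√T) = (-0.0690 + 0.1462) / 0.2082 = 0.3707 which rounds to 0.37
d₂ = 0.3707 − 0.2082 = 0.1625 which rounds to 0.16
Risk-neutral Pr[S_T < K] = N(−d₂) = N(-0.16) = 0.4364

0.4364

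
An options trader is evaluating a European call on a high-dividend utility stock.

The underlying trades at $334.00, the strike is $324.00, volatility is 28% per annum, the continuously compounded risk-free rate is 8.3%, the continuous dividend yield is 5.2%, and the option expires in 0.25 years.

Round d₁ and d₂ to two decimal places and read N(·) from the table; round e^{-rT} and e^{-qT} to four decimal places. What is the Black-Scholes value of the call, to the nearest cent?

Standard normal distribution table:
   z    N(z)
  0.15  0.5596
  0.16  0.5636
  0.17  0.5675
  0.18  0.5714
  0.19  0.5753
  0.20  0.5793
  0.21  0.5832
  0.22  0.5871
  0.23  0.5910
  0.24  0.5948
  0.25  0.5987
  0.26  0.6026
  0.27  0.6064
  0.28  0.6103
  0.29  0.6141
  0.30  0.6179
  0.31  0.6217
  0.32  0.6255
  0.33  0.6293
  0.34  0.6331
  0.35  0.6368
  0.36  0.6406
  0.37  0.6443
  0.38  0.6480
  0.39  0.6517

$24.88

σ√T = 0.28 × 0.5000 = 0.1400
d₁ = [ln(334/324) + (0.083 − 0.052 + ½·0.28²)·0.25] / (σ√T) = (0.0304 + 0.0176) / 0.1400 = 0.3425 → 0.34
d₂ = 0.3425 − 0.1400 = 0.2025 → 0.20
exp(−qT) = exp(−0.052·0.25) = 0.9871;  exp(−rT) = exp(−0.083·0.25) = 0.9795
N(d₁) = N(0.34) = 0.6331;  N(d₂) = N(0.20) = 0.5793
C = 334·0.9871·0.6331 − 324·0.9795·0.5793 = 208.7276 − 183.8455 = 24.8821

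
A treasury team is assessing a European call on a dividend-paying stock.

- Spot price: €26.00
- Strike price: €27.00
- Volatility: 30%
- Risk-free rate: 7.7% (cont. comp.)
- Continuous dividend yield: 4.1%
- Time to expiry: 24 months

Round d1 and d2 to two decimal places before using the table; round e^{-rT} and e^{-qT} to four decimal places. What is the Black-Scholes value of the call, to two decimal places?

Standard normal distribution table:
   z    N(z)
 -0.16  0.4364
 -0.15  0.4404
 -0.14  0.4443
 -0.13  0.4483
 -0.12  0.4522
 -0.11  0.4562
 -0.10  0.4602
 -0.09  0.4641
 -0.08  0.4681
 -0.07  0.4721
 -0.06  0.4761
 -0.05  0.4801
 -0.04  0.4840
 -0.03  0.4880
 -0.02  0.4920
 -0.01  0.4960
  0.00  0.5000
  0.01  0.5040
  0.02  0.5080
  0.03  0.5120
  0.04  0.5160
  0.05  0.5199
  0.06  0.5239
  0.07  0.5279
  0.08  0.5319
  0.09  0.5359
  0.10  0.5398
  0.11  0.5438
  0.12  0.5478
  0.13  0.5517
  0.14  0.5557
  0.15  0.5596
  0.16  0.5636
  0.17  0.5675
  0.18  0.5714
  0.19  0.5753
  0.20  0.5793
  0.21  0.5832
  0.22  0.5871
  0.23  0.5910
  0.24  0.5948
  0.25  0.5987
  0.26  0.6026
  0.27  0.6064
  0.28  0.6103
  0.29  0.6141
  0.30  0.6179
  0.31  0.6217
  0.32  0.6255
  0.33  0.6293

σ√T = 0.3 × 1.4142 = 0.4243
ln(S/K) + (r − q + σ²/2)T = ln(26/27) + (0.077 − 0.041 + 0.3²/2)·2 = -0.0377 + 0.1620 = 0.1243
d₁ = 0.1243 / 0.4243 = 0.2929 ≈ 0.29
d₂ = d₁ − σ√T = 0.2929 − 0.4243 = -0.1314 ≈ -0.13
e^(−qT) = e^(−0.041·2) = 0.9213;  e^(−rT) = e^(−0.077·2) = 0.8573
N(d₁) = N(0.29) = 0.6141;  N(d₂) = N(-0.13) = 0.4483
C = 26·0.9213·0.6141 − 27·0.8573·0.4483 = 14.7100 − 10.3768 = 4.3332

€4.33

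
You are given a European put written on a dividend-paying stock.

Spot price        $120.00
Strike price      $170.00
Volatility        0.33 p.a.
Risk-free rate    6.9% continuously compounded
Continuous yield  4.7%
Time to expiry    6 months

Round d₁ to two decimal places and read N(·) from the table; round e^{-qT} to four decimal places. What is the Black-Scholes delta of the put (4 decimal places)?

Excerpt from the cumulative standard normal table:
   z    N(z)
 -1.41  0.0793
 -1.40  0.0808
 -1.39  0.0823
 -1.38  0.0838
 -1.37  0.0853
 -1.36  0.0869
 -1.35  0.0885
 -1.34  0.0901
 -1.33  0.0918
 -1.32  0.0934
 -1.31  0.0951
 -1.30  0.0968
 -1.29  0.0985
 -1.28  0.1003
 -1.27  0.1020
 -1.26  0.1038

-0.8871

σ√T = 0.33 × 0.7071 = 0.2333
d₁ = [ln(120/170) + (0.069 − 0.047 + ½·0.33²)·0.5] / (σ√T) = (-0.3483 + 0.0382) / 0.2333 = -1.3289 ⇒ -1.33
N(d₁) = N(-1.33) = 0.0918
Δ_put = e^(−qT)·(N(d₁) − 1) = 0.9768·(0.0918 − 1) = -0.8871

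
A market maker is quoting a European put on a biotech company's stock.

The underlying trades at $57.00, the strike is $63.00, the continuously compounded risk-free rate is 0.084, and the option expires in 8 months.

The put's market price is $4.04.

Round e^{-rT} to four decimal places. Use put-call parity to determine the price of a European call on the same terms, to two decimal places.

$1.47

e^(−rT) = e^(−0.084·0.6667) = 0.9455
Put-call parity: C − P = S − K·e^(−rT) = 57 − 63·0.9455 = 57 − 59.5665 = -2.5665
C = P + (C − P) = 4.04 + (-2.5665) = 1.4735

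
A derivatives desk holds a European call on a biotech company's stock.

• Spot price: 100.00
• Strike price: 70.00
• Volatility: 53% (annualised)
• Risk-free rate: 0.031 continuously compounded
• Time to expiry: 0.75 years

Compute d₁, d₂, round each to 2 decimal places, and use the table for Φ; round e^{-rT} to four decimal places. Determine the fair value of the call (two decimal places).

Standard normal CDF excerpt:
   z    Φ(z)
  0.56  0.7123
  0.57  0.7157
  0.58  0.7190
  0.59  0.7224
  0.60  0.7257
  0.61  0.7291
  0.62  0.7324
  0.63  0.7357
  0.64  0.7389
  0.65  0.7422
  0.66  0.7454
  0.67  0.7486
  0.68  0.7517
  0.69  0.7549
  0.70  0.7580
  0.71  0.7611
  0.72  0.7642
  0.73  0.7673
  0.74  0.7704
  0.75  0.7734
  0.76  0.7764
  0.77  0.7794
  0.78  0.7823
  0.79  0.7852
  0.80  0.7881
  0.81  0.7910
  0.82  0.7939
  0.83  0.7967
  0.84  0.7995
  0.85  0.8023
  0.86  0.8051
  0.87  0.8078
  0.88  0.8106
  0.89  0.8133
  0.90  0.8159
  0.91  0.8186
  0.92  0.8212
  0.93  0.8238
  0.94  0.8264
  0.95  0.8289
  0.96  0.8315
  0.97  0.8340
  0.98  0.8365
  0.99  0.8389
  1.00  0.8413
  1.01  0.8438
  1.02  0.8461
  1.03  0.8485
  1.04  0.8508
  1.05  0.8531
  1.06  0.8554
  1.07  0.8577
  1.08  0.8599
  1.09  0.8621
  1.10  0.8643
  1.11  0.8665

35.91

T = 0.75;  σ√T = 0.4590
d₁ = [ln(100/70) + (0.031 + 0.53²/2)·0.75] / 0.4590 = [0.3567 + 0.1286] / 0.4590 = 1.0572 which rounds to 1.06
d₂ = d₁ − σ√T = 1.0572 − 0.4590 = 0.5982 which rounds to 0.60
e^(−rT) = e^(−0.031·0.75) = 0.9770
N(d₁) = N(1.06) = 0.8554;  N(d₂) = N(0.60) = 0.7257
C = 100·0.8554 − 70·0.9770·0.7257 = 85.5400 − 49.6306 = 35.9094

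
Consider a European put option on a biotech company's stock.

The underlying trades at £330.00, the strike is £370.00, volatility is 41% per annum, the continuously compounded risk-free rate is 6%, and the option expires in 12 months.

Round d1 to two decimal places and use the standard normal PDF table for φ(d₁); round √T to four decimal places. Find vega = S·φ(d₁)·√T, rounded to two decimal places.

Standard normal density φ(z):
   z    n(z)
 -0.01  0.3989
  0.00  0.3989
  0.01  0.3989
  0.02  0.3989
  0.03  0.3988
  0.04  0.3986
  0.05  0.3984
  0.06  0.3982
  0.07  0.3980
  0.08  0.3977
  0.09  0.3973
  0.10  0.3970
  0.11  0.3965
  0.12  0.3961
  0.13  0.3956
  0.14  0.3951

131.34

T = 1;  σ√T = 0.4100
ln(S/K) + (r + σ²/2)T = ln(330/370) + (0.06 + 0.41²/2)·1 = -0.1144 + 0.1440 = 0.0296
d₁ = 0.0296 / 0.4100 = 0.0723 → 0.07
√T = √1 = 1.0000
φ(d₁) = φ(0.07) = 0.3980
vega = S·φ(d₁)·√T = 330·0.3980·1.0000 = 131.3400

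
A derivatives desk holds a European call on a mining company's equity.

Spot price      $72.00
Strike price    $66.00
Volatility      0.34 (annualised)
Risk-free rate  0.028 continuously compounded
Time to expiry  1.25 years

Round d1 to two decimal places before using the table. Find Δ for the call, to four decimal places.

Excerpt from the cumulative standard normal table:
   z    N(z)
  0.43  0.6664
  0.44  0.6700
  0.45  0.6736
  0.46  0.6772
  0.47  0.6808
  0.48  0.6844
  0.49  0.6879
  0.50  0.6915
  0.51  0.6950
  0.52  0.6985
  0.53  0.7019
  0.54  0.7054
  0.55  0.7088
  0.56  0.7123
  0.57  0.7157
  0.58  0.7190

0.6950

σ√T = 0.34·√1.25 = 0.3801
d₁ = [ln(72/66) + (0.028 + ½·0.34²)·1.25] / (σ√T) = (0.0870 + 0.1073) / 0.3801 = 0.5110 ≈ 0.51
N(d₁) = N(0.51) = 0.6950
Δ_call = N(d₁) = 0.6950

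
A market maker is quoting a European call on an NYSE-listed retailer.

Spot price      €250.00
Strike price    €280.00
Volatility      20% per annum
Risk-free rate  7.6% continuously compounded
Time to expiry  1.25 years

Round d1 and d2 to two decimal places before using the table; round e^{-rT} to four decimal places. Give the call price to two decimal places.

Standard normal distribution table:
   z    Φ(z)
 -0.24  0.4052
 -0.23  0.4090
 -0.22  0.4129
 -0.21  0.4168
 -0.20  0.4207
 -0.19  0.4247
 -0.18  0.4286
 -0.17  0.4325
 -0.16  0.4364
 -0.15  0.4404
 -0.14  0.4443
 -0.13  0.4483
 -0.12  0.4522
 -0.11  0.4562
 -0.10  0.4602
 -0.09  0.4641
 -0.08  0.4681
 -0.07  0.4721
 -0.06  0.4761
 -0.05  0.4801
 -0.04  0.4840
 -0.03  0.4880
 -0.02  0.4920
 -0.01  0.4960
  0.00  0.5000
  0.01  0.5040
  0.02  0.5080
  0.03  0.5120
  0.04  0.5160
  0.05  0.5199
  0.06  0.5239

σ√T = 0.2·√1.25 = 0.2236
ln(S/K) + (r + σ²/2)T = ln(250/280) + (0.076 + 0.2²/2)·1.25 = -0.1133 + 0.1200 = 0.0067
d₁ = 0.0067 / 0.2236 = 0.0298 → 0.03
d₂ = d₁ − σ√T = 0.0298 − 0.2236 = -0.1938 → -0.19
e^(−rT) = e^(−0.076·1.25) = 0.9094
N(d₁) = N(0.03) = 0.5120;  N(d₂) = N(-0.19) = 0.4247
C = 250·0.5120 − 280·0.9094·0.4247 = 128.0000 − 108.1422 = 19.8578

€19.86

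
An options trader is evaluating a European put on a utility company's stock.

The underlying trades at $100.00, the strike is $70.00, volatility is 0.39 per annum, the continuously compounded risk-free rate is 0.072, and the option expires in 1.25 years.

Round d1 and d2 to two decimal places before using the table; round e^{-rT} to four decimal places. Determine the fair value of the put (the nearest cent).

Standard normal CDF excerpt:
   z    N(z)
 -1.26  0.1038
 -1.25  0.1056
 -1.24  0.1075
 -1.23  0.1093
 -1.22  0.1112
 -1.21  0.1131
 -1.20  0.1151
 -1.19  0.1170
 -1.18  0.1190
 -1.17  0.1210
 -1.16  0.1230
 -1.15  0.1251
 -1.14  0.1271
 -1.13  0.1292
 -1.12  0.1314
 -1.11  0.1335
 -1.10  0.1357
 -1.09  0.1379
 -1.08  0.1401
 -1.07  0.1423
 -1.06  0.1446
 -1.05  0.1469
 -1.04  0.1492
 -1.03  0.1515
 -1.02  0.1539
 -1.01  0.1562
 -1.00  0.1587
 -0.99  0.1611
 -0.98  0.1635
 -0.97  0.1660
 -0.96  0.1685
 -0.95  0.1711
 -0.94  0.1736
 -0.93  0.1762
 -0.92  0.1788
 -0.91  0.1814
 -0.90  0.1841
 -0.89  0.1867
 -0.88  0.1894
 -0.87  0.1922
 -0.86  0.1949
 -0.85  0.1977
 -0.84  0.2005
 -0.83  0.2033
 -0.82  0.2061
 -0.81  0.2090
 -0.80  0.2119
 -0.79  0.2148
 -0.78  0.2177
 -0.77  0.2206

σ√T = 0.39 × 1.1180 = 0.4360
d₁ = [ln(100/70) + (0.072 + 0.39²/2)·1.25] / 0.4360 = [0.3567 + 0.1851] / 0.4360 = 1.2424 ⇒ 1.24
d₂ = d₁ − σ√T = 1.2424 − 0.4360 = 0.8064 ⇒ 0.81
exp(−rT) = exp(−0.072·1.25) = 0.9139
P = 70·0.9139·N(-0.81) − 100·N(-1.24) = 70·0.9139·0.2090 − 100·0.1075 = 13.3704 − 10.7500 = 2.6204

$2.62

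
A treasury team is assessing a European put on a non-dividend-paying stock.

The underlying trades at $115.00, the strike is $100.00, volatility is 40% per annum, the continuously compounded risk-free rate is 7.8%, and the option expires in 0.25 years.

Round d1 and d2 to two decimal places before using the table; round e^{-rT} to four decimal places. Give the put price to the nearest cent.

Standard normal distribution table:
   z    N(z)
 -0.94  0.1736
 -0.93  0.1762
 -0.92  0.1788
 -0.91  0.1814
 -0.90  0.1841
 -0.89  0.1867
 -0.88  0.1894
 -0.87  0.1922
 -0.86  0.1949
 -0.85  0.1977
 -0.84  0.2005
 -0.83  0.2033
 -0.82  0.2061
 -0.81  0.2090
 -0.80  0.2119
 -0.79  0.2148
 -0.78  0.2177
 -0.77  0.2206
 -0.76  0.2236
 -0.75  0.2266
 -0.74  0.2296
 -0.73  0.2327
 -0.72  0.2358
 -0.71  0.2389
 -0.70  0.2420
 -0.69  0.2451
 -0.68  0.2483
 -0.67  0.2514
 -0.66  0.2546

σ√T = 0.4 × 0.5000 = 0.2000
d₁ = [ln(115/100) + (0.078 + 0.4²/2)·0.25] / 0.2000 = [0.1398 + 0.0395] / 0.2000 = 0.8963 which rounds to 0.90
d₂ = d₁ − σ√T = 0.8963 − 0.2000 = 0.6963 which rounds to 0.70
e^(−rT) = e^(−0.078·0.25) = 0.9807
P = 100·0.9807·N(-0.70) − 115·N(-0.90) = 100·0.9807·0.2420 − 115·0.1841 = 23.7329 − 21.1715 = 2.5614

$2.56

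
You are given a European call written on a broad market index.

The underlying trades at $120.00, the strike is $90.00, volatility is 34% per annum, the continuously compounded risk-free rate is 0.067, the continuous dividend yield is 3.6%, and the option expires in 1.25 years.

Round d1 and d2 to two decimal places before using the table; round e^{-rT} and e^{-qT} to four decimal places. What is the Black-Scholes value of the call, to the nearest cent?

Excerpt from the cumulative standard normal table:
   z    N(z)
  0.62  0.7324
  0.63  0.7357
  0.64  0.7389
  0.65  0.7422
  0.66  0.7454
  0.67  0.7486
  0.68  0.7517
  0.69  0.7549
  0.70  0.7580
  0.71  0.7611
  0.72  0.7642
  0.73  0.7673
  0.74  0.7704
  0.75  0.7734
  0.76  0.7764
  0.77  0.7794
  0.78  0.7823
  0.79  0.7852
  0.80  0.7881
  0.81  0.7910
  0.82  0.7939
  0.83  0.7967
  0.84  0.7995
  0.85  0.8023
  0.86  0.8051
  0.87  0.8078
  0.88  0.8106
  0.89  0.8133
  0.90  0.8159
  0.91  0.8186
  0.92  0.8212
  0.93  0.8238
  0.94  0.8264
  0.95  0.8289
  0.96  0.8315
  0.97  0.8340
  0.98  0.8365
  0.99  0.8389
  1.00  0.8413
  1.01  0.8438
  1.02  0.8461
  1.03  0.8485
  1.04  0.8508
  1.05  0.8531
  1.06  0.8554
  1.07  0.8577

$35.90

T = 1.25;  σ√T = 0.3801
d₁ = [ln(120/90) + (0.067 − 0.036 + 0.34²/2)·1.25] / 0.3801 = [0.2877 + 0.1110] / 0.3801 = 1.0488 which rounds to 1.05
d₂ = d₁ − σ√T = 1.0488 − 0.3801 = 0.6687 which rounds to 0.67
exp(−qT) = exp(−0.036·1.25) = 0.9560;  exp(−rT) = exp(−0.067·1.25) = 0.9197
C = 120·0.9560·N(1.05) − 90·0.9197·N(0.67) = 120·0.9560·0.8531 − 90·0.9197·0.7486 = 97.8676 − 61.9639 = 35.9038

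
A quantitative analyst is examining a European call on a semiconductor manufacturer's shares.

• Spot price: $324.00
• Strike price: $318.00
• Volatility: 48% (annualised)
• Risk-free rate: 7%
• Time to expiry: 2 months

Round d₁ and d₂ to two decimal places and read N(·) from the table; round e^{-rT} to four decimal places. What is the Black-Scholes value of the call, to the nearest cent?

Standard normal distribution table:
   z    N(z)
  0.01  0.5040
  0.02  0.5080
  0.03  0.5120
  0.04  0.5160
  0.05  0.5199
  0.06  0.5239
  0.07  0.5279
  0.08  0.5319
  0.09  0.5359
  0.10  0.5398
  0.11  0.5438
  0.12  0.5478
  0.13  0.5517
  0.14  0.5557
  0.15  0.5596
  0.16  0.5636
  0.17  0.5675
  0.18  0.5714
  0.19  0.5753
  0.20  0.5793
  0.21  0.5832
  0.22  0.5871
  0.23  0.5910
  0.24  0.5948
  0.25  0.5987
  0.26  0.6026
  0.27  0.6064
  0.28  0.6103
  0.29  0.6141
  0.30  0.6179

$29.31

T = 0.1667;  σ√T = 0.1960
d₁ = [ln(324/318) + (0.07 + 0.48²/2)·0.1667] / 0.1960 = [0.0187 + 0.0309] / 0.1960 = 0.2529 ≈ 0.25
d₂ = d₁ − σ√T = 0.2529 − 0.1960 = 0.0569 ≈ 0.06
e^(−rT) = e^(−0.07·0.1667) = 0.9884
N(d₁) = N(0.25) = 0.5987;  N(d₂) = N(0.06) = 0.5239
C = 324·0.5987 − 318·0.9884·0.5239 = 193.9788 − 164.6676 = 29.3112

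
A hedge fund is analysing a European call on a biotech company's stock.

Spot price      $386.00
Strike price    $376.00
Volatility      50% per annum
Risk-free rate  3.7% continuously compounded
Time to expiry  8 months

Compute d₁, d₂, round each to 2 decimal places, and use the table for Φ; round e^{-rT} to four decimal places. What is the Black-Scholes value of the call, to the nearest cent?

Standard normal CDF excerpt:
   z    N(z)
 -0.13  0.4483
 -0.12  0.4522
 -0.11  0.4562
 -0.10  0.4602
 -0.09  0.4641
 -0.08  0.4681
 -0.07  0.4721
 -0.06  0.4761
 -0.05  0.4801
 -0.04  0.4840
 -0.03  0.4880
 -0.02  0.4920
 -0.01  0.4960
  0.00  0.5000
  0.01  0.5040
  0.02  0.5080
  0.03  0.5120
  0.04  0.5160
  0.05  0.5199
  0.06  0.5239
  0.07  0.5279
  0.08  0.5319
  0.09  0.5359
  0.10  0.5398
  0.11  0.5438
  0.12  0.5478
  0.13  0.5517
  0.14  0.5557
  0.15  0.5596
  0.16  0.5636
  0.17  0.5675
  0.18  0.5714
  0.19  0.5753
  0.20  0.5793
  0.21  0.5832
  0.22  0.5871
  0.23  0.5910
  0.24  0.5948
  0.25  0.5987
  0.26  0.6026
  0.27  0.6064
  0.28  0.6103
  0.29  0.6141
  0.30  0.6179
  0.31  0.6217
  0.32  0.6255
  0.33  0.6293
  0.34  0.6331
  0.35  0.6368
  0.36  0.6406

$71.20

σ√T = 0.5·√0.6667 = 0.4082
d₁ = [ln(386/376) + (0.037 + ½·0.5²)·0.6667] / (σ√T) = (0.0262 + 0.1080) / 0.4082 = 0.3288 → 0.33
d₂ = 0.3288 − 0.4082 = -0.0794 → -0.08
e^(−rT) = e^(−0.037·0.6667) = 0.9756
N(d₁) = N(0.33) = 0.6293;  N(d₂) = N(-0.08) = 0.4681
C = 386·0.6293 − 376·0.9756·0.4681 = 242.9098 − 171.7111 = 71.1987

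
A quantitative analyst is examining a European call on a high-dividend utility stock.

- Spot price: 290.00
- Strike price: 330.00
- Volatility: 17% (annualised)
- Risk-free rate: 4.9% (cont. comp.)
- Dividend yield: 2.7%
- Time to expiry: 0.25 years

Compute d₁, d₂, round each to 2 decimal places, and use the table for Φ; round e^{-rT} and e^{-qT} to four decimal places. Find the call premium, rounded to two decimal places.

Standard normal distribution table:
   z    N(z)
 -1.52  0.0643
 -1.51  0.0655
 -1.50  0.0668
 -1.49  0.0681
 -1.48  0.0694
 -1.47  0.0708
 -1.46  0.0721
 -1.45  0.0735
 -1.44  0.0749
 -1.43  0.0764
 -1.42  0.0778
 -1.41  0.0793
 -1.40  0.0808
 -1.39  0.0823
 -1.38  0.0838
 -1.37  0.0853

1.07

T = 0.25;  σ√T = 0.0850
ln(S/K) + (r − q + σ²/2)T = ln(290/330) + (0.049 − 0.027 + 0.17²/2)·0.25 = -0.1292 + 0.0091 = -0.1201
d₁ = -0.1201 / 0.0850 = -1.4129 → -1.41
d₂ = d₁ − σ√T = -1.4129 − 0.0850 = -1.4979 → -1.50
exp(−qT) = exp(−0.027·0.25) = 0.9933;  exp(−rT) = exp(−0.049·0.25) = 0.9878
N(d₁) = N(-1.41) = 0.0793;  N(d₂) = N(-1.50) = 0.0668
C = 290·0.9933·0.0793 − 330·0.9878·0.0668 = 22.8429 − 21.7751 = 1.0679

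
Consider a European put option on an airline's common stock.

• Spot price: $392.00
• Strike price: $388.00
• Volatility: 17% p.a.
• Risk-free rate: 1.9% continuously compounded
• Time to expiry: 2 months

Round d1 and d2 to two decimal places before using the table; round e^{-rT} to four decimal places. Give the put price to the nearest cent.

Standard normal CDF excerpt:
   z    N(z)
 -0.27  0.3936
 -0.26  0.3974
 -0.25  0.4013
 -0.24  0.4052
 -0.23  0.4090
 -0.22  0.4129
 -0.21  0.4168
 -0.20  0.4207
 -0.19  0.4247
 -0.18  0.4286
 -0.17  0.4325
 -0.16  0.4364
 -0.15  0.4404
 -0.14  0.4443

$8.45

σ√T = 0.17·√0.1667 = 0.0694
ln(S/K) + (r + σ²/2)T = ln(392/388) + (0.019 + 0.17²/2)·0.1667 = 0.0103 + 0.0056 = 0.0158
d₁ = 0.0158 / 0.0694 = 0.2281 ⇒ 0.23
d₂ = d₁ − σ√T = 0.2281 − 0.0694 = 0.1587 ⇒ 0.16
exp(−rT) = exp(−0.019·0.1667) = 0.9968
N(−d₂) = N(-0.16) = 0.4364;  N(−d₁) = N(-0.23) = 0.4090
P = 388·0.9968·0.4364 − 392·0.4090 = 168.7814 − 160.3280 = 8.4534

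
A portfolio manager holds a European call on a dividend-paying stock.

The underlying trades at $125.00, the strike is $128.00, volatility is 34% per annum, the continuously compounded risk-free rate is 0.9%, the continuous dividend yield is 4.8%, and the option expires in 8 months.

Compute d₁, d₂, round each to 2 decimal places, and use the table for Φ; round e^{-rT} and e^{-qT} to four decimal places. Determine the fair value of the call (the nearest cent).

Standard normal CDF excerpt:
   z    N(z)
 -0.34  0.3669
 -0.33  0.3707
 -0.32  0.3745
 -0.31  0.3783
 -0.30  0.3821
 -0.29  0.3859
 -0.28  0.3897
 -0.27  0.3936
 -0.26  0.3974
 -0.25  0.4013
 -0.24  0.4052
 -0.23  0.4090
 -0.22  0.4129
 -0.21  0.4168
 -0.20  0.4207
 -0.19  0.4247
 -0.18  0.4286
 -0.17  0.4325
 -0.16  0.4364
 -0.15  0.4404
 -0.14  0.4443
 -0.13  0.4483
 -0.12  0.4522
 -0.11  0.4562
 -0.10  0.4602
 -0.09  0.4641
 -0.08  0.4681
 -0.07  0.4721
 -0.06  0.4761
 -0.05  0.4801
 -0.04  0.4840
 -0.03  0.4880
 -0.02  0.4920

$10.95

T = 0.6667;  σ√T = 0.2776
d₁ = [ln(125/128) + (0.009 − 0.048 + ½·0.34²)·0.6667] / (σ√T) = (-0.0237 + 0.0125) / 0.2776 = -0.0403 which rounds to -0.04
d₂ = -0.0403 − 0.2776 = -0.3179 which rounds to -0.32
exp(−qT) = exp(−0.048·0.6667) = 0.9685;  exp(−rT) = exp(−0.009·0.6667) = 0.9940
N(d₁) = N(-0.04) = 0.4840;  N(d₂) = N(-0.32) = 0.3745
C = 125·0.9685·0.4840 − 128·0.9940·0.3745 = 58.5942 − 47.6484 = 10.9459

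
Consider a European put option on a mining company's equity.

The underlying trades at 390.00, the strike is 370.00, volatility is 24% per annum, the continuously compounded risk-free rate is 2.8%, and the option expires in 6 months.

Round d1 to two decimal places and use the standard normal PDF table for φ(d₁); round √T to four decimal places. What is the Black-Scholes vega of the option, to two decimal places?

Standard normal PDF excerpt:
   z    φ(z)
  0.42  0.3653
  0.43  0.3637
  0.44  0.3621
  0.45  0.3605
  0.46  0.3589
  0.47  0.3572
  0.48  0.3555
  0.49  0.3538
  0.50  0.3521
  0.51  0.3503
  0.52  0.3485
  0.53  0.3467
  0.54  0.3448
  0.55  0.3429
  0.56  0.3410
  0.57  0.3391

T = 0.5;  σ√T = 0.1697
d₁ = [ln(390/370) + (0.028 + ½·0.24²)·0.5] / (σ√T) = (0.0526 + 0.0284) / 0.1697 = 0.4776 ≈ 0.48
√T = √0.5 = 0.7071
φ(d₁) = φ(0.48) = 0.3555
vega = S·φ(d₁)·√T = 390·0.3555·0.7071 = 98.0359

98.04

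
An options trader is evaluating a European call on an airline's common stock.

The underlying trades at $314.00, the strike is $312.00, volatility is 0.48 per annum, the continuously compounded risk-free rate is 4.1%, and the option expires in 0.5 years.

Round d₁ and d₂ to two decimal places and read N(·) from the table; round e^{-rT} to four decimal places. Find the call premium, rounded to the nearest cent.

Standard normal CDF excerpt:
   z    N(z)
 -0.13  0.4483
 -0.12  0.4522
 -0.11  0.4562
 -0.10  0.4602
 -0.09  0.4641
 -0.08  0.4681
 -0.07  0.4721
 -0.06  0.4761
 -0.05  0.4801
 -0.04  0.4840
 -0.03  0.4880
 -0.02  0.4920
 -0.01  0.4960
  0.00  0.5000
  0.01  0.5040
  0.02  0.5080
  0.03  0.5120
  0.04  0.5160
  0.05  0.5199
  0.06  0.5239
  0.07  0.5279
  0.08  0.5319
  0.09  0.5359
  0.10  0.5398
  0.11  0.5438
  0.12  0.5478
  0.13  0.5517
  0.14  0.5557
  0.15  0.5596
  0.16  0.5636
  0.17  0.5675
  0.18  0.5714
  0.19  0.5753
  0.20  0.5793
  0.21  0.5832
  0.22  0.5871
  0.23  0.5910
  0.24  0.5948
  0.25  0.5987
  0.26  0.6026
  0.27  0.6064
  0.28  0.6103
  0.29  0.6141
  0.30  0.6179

σ√T = 0.48·√0.5 = 0.3394
d₁ = [ln(314/312) + (0.041 + ½·0.48²)·0.5] / (σ√T) = (0.0064 + 0.0781) / 0.3394 = 0.2489 which rounds to 0.25
d₂ = 0.2489 − 0.3394 = -0.0905 which rounds to -0.09
e^(−rT) = e^(−0.041·0.5) = 0.9797
C = 314·N(0.25) − 312·0.9797·N(-0.09) = 314·0.5987 − 312·0.9797·0.4641 = 187.9918 − 141.8598 = 46.1320

$46.13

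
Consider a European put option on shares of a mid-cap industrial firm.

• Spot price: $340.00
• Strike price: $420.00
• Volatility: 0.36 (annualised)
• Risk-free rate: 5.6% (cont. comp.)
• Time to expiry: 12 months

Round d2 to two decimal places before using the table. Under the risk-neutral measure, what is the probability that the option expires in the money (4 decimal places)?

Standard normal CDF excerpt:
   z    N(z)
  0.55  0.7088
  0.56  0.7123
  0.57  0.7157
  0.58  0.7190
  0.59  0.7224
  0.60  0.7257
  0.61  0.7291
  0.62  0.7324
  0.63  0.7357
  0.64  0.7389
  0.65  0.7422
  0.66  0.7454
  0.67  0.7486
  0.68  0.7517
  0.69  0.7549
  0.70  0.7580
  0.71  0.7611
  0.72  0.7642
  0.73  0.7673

0.7291

σ√T = 0.36 × 1.0000 = 0.3600
d₁ = [ln(340/420) + (0.056 + 0.36²/2)·1] / 0.3600 = [-0.2113 + 0.1208] / 0.3600 = -0.2514 which rounds to -0.25
d₂ = d₁ − σ√T = -0.2514 − 0.3600 = -0.6114 which rounds to -0.61
Pr(exercise) under Q = N(−d₂) = N(0.61) = 0.7291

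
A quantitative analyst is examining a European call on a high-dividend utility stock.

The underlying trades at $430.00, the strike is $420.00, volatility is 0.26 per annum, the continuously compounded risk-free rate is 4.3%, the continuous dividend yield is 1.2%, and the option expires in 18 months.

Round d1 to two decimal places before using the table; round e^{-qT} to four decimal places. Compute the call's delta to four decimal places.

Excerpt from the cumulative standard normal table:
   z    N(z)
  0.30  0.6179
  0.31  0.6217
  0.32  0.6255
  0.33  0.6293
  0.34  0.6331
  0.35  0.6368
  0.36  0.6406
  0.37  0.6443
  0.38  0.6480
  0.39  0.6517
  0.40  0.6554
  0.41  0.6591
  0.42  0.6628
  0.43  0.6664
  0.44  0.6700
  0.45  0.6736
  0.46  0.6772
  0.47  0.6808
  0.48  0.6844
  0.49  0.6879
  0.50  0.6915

σ√T = 0.26 × 1.2247 = 0.3184
d₁ = [ln(430/420) + (0.043 − 0.012 + 0.26²/2)·1.5] / 0.3184 = [0.0235 + 0.0972] / 0.3184 = 0.3791 → 0.38
N(d₁) = N(0.38) = 0.6480
Δ_call = e^(−qT)·N(d₁) = 0.9822·0.6480 = 0.6365

0.6365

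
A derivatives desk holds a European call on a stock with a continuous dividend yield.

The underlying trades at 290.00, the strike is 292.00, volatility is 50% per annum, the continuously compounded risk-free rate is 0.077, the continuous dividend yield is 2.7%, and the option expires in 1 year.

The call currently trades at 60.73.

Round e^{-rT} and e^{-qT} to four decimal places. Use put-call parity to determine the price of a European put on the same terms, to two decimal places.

48.81

e^(−qT) = e^(−0.027·1) = 0.9734;  e^(−rT) = e^(−0.077·1) = 0.9259
Put-call parity: C − P = S·e^(−qT) − K·e^(−rT) = 290·0.9734 − 292·0.9259 = 282.2860 − 270.3628 = 11.9232
P = C − (C − P) = 60.73 − (11.9232) = 48.8068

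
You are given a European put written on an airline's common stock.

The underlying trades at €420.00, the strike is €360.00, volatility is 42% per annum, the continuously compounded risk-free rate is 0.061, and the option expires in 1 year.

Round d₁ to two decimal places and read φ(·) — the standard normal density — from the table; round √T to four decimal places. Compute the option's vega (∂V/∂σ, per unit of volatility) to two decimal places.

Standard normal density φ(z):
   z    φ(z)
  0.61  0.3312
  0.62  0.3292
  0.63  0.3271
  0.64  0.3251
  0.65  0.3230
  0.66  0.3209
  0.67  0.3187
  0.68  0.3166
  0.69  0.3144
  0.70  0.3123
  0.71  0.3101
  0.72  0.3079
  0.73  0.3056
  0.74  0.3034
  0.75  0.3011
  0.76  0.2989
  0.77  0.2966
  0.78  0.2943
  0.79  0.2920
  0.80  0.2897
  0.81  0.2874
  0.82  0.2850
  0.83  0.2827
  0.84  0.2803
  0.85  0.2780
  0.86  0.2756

129.32

σ√T = 0.42·√1 = 0.4200
d₁ = [ln(420/360) + (0.061 + 0.42²/2)·1] / 0.4200 = [0.1542 + 0.1492] / 0.4200 = 0.7223 ≈ 0.72
√T = √1 = 1.0000
φ(d₁) = φ(0.72) = 0.3079
vega = S·φ(d₁)·√T = 420·0.3079·1.0000 = 129.3180
(Vega is the same for a European call and put with the same parameters.)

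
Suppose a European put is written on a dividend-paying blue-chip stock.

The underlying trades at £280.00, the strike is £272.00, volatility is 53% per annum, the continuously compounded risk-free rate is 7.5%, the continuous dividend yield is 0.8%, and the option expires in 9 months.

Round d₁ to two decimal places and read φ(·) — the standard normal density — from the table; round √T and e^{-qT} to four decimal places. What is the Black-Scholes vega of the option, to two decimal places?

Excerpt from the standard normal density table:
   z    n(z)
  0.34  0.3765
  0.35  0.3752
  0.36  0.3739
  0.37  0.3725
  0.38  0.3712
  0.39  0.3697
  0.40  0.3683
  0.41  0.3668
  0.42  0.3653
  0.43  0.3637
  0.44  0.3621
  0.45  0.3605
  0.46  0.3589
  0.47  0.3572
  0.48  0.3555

σ√T = 0.53 × 0.8660 = 0.4590
d₁ = [ln(280/272) + (0.075 − 0.008 + 0.53²/2)·0.75] / 0.4590 = [0.0290 + 0.1556] / 0.4590 = 0.4021 ⇒ 0.40
√T = √0.75 = 0.8660
φ(d₁) = φ(0.40) = 0.3683
e^(−qT) = e^(−0.008·0.75) = 0.9940
vega = S·e^(−qT)·φ(d₁)·√T = 280·0.9940·0.3683·0.8660 = 88.7696
(Call and put vega coincide under Black-Scholes.)

88.77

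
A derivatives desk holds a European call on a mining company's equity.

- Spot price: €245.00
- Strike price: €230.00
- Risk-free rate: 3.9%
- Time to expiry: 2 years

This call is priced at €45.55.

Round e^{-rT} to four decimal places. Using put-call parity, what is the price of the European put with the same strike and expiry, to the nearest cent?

e^(−rT) = e^(−0.039·2) = 0.9250
Put-call parity: C − P = S − K·e^(−rT) = 245 − 230·0.9250 = 245 − 212.7500 = 32.2500
P = C − (C − P) = 45.55 − (32.2500) = 13.3000

€13.30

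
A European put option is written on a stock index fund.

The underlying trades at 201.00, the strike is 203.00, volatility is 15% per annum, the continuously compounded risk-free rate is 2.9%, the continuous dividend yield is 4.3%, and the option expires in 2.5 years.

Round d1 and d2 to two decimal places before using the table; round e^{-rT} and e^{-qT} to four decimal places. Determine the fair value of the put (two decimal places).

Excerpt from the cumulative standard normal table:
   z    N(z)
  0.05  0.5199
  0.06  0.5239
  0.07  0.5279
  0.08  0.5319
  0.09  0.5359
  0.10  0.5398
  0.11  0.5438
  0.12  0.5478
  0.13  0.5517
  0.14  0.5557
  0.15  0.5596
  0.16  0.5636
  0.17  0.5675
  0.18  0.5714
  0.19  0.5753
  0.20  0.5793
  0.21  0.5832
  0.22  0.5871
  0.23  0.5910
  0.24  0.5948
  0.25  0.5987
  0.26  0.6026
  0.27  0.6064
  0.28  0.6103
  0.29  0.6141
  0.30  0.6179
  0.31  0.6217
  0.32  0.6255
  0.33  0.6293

22.09

T = 2.5;  σ√T = 0.2372
d₁ = [ln(201/203) + (0.029 − 0.043 + ½·0.15²)·2.5] / (σ√T) = (-0.0099 − 0.0069) / 0.2372 = -0.0707 ⇒ -0.07
d₂ = -0.0707 − 0.2372 = -0.3079 ⇒ -0.31
e^(−qT) = e^(−0.043·2.5) = 0.8981;  e^(−rT) = e^(−0.029·2.5) = 0.9301
N(−d₂) = N(0.31) = 0.6217;  N(−d₁) = N(0.07) = 0.5279
P = 203·0.9301·0.6217 − 201·0.8981·0.5279 = 117.3834 − 95.2955 = 22.0879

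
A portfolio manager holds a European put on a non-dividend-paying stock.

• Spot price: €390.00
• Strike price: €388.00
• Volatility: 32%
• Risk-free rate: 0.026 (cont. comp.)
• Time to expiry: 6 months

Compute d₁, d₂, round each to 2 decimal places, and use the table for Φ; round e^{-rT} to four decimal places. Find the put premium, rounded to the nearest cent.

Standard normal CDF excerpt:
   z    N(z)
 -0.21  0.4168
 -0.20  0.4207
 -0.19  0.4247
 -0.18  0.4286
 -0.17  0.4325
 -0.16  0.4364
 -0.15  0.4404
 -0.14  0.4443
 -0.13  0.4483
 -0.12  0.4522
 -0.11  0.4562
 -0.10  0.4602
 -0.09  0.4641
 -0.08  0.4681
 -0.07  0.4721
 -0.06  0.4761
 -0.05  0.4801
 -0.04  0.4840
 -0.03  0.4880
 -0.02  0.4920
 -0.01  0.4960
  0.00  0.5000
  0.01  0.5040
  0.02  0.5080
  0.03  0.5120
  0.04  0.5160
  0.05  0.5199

σ√T = 0.32·√0.5 = 0.2263
d₁ = [ln(390/388) + (0.026 + 0.32²/2)·0.5] / 0.2263 = [0.0051 + 0.0386] / 0.2263 = 0.1933 ≈ 0.19
d₂ = d₁ − σ√T = 0.1933 − 0.2263 = -0.0330 ≈ -0.03
exp(−rT) = exp(−0.026·0.5) = 0.9871
N(−d₂) = N(0.03) = 0.5120;  N(−d₁) = N(-0.19) = 0.4247
P = 388·0.9871·0.5120 − 390·0.4247 = 196.0933 − 165.6330 = 30.4603

€30.46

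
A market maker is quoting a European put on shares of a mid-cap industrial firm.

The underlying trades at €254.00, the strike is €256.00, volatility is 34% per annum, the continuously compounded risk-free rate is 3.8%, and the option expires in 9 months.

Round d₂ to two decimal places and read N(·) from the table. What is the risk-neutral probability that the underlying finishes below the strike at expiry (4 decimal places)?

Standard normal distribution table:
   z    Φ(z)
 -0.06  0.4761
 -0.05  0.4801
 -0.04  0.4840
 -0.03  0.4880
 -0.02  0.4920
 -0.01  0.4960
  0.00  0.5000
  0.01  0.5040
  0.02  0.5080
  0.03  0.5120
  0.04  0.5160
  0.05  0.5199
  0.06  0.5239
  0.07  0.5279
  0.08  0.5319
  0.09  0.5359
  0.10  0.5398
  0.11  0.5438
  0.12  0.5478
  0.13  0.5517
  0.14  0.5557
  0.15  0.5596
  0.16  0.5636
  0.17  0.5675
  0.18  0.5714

σ√T = 0.34·√0.75 = 0.2944
ln(S/K) + (r + σ²/2)T = ln(254/256) + (0.038 + 0.34²/2)·0.75 = -0.0078 + 0.0719 = 0.0640
d₁ = 0.0640 / 0.2944 = 0.2174 ⇒ 0.22
d₂ = d₁ − σ√T = 0.2174 − 0.2944 = -0.0771 ⇒ -0.08
Risk-neutral Pr[S_T < K] = N(−d₂) = N(0.08) = 0.5319

0.5319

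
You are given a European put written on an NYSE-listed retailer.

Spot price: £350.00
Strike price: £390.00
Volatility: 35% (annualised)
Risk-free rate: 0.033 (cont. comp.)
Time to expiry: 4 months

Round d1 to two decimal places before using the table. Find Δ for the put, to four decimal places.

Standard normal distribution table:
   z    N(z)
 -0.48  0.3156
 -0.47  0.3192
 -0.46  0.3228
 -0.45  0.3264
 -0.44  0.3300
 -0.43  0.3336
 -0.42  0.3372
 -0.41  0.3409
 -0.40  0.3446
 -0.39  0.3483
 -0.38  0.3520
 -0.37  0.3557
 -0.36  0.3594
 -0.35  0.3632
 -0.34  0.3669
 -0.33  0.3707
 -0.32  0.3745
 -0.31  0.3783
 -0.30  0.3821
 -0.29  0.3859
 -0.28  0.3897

T = 0.3333;  σ√T = 0.2021
d₁ = [ln(350/390) + (0.033 + 0.35²/2)·0.3333] / 0.2021 = [-0.1082 + 0.0314] / 0.2021 = -0.3800 ≈ -0.38
N(d₁) = N(-0.38) = 0.3520
Δ_put = N(d₁) − 1 = 0.3520 − 1 = -0.6480

-0.6480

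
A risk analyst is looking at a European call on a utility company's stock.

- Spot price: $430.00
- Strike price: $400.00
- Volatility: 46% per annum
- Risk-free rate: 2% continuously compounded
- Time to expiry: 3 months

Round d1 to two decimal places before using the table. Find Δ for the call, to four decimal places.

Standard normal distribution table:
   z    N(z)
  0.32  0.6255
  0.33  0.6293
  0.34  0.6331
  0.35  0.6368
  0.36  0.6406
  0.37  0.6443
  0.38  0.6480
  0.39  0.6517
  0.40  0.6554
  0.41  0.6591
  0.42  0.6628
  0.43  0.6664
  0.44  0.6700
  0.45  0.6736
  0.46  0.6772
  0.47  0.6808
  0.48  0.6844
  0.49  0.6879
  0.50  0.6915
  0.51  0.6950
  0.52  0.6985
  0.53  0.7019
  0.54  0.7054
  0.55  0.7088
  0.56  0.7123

T = 0.25;  σ√T = 0.2300
d₁ = [ln(430/400) + (0.02 + 0.46²/2)·0.25] / 0.2300 = [0.0723 + 0.0314] / 0.2300 = 0.4512 → 0.45
N(d₁) = N(0.45) = 0.6736
Δ_call = N(d₁) = 0.6736

0.6736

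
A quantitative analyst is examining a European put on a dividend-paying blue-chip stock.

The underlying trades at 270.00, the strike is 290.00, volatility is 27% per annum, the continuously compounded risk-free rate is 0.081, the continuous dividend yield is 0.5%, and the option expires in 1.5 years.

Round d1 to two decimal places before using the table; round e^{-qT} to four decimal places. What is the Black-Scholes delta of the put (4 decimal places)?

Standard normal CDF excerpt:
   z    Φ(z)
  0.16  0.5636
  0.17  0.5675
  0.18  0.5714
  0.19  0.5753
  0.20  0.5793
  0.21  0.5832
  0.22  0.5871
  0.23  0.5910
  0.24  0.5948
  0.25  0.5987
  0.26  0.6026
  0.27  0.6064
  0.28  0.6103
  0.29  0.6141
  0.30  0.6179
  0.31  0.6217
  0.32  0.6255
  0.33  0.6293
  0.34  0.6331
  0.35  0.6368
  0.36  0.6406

-0.3830

T = 1.5;  σ√T = 0.3307
d₁ = [ln(270/290) + (0.081 − 0.005 + 0.27²/2)·1.5] / 0.3307 = [-0.0715 + 0.1687] / 0.3307 = 0.2940 ⇒ 0.29
N(d₁) = N(0.29) = 0.6141
Δ_put = e^(−qT)·(N(d₁) − 1) = 0.9925·(0.6141 − 1) = -0.3830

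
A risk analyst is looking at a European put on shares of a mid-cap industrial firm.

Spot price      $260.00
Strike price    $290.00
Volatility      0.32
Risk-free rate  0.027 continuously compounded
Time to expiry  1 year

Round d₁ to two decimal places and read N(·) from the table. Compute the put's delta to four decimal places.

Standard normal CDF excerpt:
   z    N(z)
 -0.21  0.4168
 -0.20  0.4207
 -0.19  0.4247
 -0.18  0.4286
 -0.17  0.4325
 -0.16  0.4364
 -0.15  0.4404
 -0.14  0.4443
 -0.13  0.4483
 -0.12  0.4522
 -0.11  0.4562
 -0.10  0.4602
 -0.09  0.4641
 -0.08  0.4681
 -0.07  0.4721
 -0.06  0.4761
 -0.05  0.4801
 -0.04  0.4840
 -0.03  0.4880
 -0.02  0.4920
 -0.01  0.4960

T = 1;  σ√T = 0.3200
ln(S/K) + (r + σ²/2)T = ln(260/290) + (0.027 + 0.32²/2)·1 = -0.1092 + 0.0782 = -0.0310
d₁ = -0.0310 / 0.3200 = -0.0969 ⇒ -0.10
N(d₁) = N(-0.10) = 0.4602
Δ_put = N(d₁) − 1 = 0.4602 − 1 = -0.5398

-0.5398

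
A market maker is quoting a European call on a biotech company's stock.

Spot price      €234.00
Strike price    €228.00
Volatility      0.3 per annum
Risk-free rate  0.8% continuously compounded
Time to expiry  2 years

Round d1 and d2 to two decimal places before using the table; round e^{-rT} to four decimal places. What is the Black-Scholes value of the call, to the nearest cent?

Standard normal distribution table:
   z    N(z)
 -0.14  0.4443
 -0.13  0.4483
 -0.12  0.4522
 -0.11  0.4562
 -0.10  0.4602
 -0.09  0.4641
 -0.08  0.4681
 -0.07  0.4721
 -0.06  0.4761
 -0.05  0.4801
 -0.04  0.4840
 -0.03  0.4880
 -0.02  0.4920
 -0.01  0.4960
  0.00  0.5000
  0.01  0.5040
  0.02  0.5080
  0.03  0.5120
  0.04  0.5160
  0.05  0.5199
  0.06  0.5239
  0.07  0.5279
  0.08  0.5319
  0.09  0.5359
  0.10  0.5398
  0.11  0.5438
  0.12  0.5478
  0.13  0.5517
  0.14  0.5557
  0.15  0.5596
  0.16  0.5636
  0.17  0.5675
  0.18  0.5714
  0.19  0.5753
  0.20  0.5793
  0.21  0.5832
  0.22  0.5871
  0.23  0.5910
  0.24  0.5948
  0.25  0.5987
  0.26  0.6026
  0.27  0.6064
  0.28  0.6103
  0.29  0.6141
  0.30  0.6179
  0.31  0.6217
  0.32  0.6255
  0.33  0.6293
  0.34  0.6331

σ√T = 0.3 × 1.4142 = 0.4243
d₁ = [ln(234/228) + (0.008 + ½·0.3²)·2] / (σ√T) = (0.0260 + 0.1060) / 0.4243 = 0.3111 which rounds to 0.31
d₂ = 0.3111 − 0.4243 = -0.1132 which rounds to -0.11
exp(−rT) = exp(−0.008·2) = 0.9841
N(d₁) = N(0.31) = 0.6217;  N(d₂) = N(-0.11) = 0.4562
C = 234·0.6217 − 228·0.9841·0.4562 = 145.4778 − 102.3598 = 43.1180

€43.12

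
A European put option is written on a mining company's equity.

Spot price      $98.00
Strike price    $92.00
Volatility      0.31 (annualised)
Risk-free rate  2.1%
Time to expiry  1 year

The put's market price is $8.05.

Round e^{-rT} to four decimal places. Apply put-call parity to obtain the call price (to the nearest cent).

$15.96

exp(−rT) = exp(−0.021·1) = 0.9792
Put-call parity: C − P = S − K·e^(−rT) = 98 − 92·0.9792 = 98 − 90.0864 = 7.9136
C = P + (C − P) = 8.05 + (7.9136) = 15.9636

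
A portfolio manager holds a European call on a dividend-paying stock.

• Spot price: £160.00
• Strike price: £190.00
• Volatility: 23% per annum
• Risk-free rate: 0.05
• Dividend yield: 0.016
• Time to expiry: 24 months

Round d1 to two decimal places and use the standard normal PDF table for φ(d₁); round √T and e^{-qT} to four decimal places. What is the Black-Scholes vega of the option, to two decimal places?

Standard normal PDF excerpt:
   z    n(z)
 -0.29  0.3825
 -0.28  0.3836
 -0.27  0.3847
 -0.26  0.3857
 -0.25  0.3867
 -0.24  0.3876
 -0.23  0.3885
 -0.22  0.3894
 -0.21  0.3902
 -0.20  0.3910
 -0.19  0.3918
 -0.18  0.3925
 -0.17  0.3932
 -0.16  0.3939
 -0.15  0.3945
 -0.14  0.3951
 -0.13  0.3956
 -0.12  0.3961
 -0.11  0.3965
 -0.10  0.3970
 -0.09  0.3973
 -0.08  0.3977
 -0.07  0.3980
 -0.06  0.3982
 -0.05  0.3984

T = 2;  σ√T = 0.3253
d₁ = [ln(160/190) + (0.05 − 0.016 + ½·0.23²)·2] / (σ√T) = (-0.1719 + 0.1209) / 0.3253 = -0.1566 which rounds to -0.16
√T = √2 = 1.4142
φ(d₁) = φ(-0.16) = 0.3939
e^(−qT) = e^(−0.016·2) = 0.9685
vega = S·e^(−qT)·φ(d₁)·√T = 160·0.9685·0.3939·1.4142 = 86.3210
(Vega is the same for a European call and put with the same parameters.)

86.32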